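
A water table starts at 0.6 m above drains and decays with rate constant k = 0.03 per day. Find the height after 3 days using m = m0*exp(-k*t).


m = m0 * exp(-k*t)
m = 0.6 * exp(-0.03 * 3)
m = 0.6 * exp(-0.0900)

0.5484 m


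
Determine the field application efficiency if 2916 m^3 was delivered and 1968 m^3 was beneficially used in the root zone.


Ea = V_root / V_field * 100 = 1968 / 2916 * 100 = 67.4897%

67.4897 %


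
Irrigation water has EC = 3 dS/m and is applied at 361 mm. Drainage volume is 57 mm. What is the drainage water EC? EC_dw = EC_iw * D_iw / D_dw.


EC_dw = EC_iw * D_iw / D_dw
EC_dw = 3 * 361 / 57
EC_dw = 1083 / 57

19.0000 dS/m


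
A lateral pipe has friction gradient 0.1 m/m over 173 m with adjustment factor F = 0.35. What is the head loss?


hf = J * L * F = 0.1 * 173 * 0.35 = 6.0550 m

6.0550 m


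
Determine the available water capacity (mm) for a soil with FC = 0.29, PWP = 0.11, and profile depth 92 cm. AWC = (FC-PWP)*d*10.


AWC = (FC - PWP) * d * 10
AWC = (0.29 - 0.11) * 92 * 10
AWC = 0.1800 * 92 * 10

165.6000 mm


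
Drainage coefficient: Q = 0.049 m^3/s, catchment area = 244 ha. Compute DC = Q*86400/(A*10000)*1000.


DC = Q * 86400 / (A * 10000) * 1000
DC = 0.049 * 86400 / (244 * 10000) * 1000
DC = 4233600.0000 / 2440000

1.7351 mm/day


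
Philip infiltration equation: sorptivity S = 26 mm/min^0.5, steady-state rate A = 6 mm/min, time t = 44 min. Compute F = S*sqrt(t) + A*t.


F = S*sqrt(t) + A*t
F = 26*sqrt(44) + 6*44
F = 26*6.633250 + 264

436.4645 mm


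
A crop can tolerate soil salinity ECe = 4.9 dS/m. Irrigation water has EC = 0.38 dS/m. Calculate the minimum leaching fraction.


LR = ECiw / (5*ECe - ECiw)
LR = 0.38 / (5*4.9 - 0.38)
LR = 0.38 / 24.1200

0.0158


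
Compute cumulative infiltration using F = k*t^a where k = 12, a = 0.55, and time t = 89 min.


F = k * t^a = 12 * 89^0.55
F = 12 * 11.807678

141.6921 mm


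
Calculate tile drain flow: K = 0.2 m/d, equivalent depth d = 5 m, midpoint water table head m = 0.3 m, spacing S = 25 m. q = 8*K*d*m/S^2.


q = 8*K*d*m/S^2
q = 8*0.2*5*0.3/25^2
q = 2.4000 / 625

0.0038 m/d


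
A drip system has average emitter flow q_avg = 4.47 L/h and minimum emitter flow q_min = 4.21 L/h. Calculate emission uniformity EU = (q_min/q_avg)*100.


EU = (q_min/q_avg)*100 = (4.21/4.47)*100 = 94.1834%

94.1834 %


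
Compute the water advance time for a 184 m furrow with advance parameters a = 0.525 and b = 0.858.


t = (L/a)^(1/b)
t = (184/0.525)^(1/0.858)
t = 350.476190^(1/0.858)

924.2777 min


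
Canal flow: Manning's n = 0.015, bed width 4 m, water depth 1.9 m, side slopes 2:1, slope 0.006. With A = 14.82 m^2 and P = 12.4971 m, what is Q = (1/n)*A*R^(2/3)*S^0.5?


R = A/P = 14.82/12.4971 = 1.185875
Q = (1/0.015) * 14.82 * 1.185875^(2/3) * 0.006^0.5

85.7417 m^3/s


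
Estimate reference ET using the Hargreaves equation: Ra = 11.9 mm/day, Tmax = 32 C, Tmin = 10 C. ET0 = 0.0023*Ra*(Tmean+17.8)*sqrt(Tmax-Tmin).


Tmean = (Tmax + Tmin)/2 = (32 + 10)/2 = 21.0
ET0 = 0.0023 * 11.9 * (21.0 + 17.8) * sqrt(32 - 10)
ET0 = 0.0023 * 11.9 * 38.8 * 4.690416

4.9810 mm/day


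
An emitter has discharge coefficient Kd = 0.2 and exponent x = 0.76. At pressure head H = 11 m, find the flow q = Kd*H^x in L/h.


q = Kd * H^x = 0.2 * 11^0.76 = 0.2 * 6.186691

1.2373 L/h


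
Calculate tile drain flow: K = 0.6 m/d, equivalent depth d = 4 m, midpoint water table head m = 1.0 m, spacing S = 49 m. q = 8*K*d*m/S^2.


q = 8*K*d*m/S^2
q = 8*0.6*4*1.0/49^2
q = 19.2000 / 2401

0.0080 m/d


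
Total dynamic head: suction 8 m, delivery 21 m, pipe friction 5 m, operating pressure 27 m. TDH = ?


TDH = Hs + Hd + hf + Hp = 8 + 21 + 5 + 27 = 61

61 m


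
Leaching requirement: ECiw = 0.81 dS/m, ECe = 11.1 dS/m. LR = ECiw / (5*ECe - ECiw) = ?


LR = ECiw / (5*ECe - ECiw)
LR = 0.81 / (5*11.1 - 0.81)
LR = 0.81 / 54.6900

0.0148


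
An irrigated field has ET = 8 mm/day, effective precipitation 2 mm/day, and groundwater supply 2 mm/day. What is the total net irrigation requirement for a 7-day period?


Daily deficit = ET - Pe - GW = 8 - 2 - 2 = 4 mm/day
NIR = 4 * 7 = 28 mm

28.0000 mm


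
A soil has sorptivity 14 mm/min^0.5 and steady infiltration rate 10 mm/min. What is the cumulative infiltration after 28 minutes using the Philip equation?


F = S*sqrt(t) + A*t
F = 14*sqrt(28) + 10*28
F = 14*5.291503 + 280

354.0810 mm


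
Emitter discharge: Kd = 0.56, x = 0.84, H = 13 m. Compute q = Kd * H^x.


q = Kd * H^x = 0.56 * 13^0.84 = 0.56 * 8.624073

4.8295 L/h


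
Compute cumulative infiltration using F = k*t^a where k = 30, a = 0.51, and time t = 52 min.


F = k * t^a = 30 * 52^0.51
F = 30 * 7.501735

225.0521 mm


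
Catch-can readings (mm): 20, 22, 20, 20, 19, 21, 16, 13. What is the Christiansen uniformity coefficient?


mean = 18.875000 mm
MAD = 2.187500 mm
CU = (1 - 2.187500/18.875000)*100

88.4106 %


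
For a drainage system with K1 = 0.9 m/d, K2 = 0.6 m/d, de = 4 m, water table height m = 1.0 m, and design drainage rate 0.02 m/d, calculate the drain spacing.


S^2 = 8*K2*de*m/q + 4*K1*m^2/q
S^2 = 8*0.6*4*1.0/0.02 + 4*0.9*1.0^2/0.02
S = sqrt(1140.0000)

33.7639 m


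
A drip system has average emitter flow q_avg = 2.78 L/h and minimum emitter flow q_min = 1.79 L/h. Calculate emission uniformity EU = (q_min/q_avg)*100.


EU = (q_min/q_avg)*100 = (1.79/2.78)*100 = 64.3885%

64.3885 %


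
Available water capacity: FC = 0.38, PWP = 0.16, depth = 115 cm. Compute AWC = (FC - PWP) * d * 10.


AWC = (FC - PWP) * d * 10
AWC = (0.38 - 0.16) * 115 * 10
AWC = 0.2200 * 115 * 10

253.0000 mm


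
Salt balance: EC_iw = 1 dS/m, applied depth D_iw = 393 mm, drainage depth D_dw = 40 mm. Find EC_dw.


EC_dw = EC_iw * D_iw / D_dw
EC_dw = 1 * 393 / 40
EC_dw = 393 / 40

9.8250 dS/m


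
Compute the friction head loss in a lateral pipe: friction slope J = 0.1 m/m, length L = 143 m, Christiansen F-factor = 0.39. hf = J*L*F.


hf = J * L * F = 0.1 * 143 * 0.39 = 5.5770 m

5.5770 m


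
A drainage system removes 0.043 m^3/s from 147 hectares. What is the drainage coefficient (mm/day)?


DC = Q * 86400 / (A * 10000) * 1000
DC = 0.043 * 86400 / (147 * 10000) * 1000
DC = 3715200.0000 / 1470000

2.5273 mm/day


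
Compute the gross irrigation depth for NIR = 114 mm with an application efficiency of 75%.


Ea = 75% = 0.75
GID = NIR / Ea = 114 / 0.75 = 152.0000 mm

152.0000 mm


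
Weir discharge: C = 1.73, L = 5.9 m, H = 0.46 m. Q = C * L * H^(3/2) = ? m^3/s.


Q = C * L * H^(3/2) = 1.73 * 5.9 * 0.46^1.5 = 1.73 * 5.9 * 0.311987

3.1845 m^3/s


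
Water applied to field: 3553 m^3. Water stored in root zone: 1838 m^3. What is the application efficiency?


Ea = V_root / V_field * 100 = 1838 / 3553 * 100 = 51.7309%

51.7309 %


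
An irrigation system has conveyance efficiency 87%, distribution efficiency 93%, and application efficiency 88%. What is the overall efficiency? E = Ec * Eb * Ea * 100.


Ec = 0.87, Eb = 0.93, Ea = 0.88
E = 0.87 * 0.93 * 0.88 * 100 = 71.2008%

71.2008 %


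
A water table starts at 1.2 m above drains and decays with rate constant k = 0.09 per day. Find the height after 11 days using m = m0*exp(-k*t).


m = m0 * exp(-k*t)
m = 1.2 * exp(-0.09 * 11)
m = 1.2 * exp(-0.9900)

0.4459 m


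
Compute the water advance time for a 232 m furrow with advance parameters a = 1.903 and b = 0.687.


t = (L/a)^(1/b)
t = (232/1.903)^(1/0.687)
t = 121.912769^(1/0.687)

1087.5812 min


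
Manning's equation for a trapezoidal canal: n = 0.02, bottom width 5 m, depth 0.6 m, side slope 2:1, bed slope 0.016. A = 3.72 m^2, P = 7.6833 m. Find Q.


R = A/P = 3.72/7.6833 = 0.484167
Q = (1/0.02) * 3.72 * 0.484167^(2/3) * 0.016^0.5

14.5067 m^3/s


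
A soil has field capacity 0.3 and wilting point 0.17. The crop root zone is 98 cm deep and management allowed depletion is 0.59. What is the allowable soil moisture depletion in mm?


SMD = (FC - PWP) * d * MAD * 10
SMD = (0.3 - 0.17) * 98 * 0.59 * 10
SMD = 0.1300 * 98 * 0.59 * 10

75.1660 mm


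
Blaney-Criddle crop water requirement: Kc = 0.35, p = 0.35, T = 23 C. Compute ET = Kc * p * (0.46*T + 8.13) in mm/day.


ET = Kc * p * (0.46*T + 8.13)
ET = 0.35 * 0.35 * (0.46*23 + 8.13)
ET = 0.35 * 0.35 * 18.7100

2.2920 mm/day


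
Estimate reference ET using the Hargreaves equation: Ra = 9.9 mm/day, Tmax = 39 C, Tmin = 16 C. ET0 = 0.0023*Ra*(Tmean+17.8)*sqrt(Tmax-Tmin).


Tmean = (Tmax + Tmin)/2 = (39 + 16)/2 = 27.5
ET0 = 0.0023 * 9.9 * (27.5 + 17.8) * sqrt(39 - 16)
ET0 = 0.0023 * 9.9 * 45.3 * 4.795832

4.9468 mm/day


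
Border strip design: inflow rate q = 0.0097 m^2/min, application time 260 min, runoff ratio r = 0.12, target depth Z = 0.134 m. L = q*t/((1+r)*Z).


L = q*t/((1+r)*Z)
L = 0.0097*260/((1+0.12)*0.134)
L = 2.522/0.15008

16.8044 m


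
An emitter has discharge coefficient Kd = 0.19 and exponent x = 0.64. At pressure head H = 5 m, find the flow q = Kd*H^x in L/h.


q = Kd * H^x = 0.19 * 5^0.64 = 0.19 * 2.801179

0.5322 L/h


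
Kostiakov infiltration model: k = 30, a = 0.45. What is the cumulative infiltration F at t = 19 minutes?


F = k * t^a = 30 * 19^0.45
F = 30 * 3.762176

112.8653 mm


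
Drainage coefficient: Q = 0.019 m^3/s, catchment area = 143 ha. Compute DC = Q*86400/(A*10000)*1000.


DC = Q * 86400 / (A * 10000) * 1000
DC = 0.019 * 86400 / (143 * 10000) * 1000
DC = 1641600.0000 / 1430000

1.1480 mm/day


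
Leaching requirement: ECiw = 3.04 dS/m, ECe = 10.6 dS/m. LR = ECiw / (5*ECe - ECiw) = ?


LR = ECiw / (5*ECe - ECiw)
LR = 3.04 / (5*10.6 - 3.04)
LR = 3.04 / 49.9600

0.0608


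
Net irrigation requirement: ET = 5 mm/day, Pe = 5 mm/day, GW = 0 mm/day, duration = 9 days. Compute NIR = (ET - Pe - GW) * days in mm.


Daily deficit = ET - Pe - GW = 5 - 5 - 0 = 0 mm/day
NIR = 0 * 9 = 0 mm

0 mm


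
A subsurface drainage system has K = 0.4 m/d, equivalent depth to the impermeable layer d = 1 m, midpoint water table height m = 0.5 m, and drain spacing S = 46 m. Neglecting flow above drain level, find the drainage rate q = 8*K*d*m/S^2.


q = 8*K*d*m/S^2
q = 8*0.4*1*0.5/46^2
q = 1.6000 / 2116

7.5614e-04 m/d


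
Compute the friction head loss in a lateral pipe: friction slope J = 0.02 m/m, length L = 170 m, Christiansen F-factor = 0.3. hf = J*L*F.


hf = J * L * F = 0.02 * 170 * 0.3 = 1.0200 m

1.0200 m


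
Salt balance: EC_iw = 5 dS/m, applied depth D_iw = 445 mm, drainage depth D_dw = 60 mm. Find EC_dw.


EC_dw = EC_iw * D_iw / D_dw
EC_dw = 5 * 445 / 60
EC_dw = 2225 / 60

37.0833 dS/m


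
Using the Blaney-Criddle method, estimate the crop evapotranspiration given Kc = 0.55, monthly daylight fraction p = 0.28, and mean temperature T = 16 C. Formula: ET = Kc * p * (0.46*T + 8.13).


ET = Kc * p * (0.46*T + 8.13)
ET = 0.55 * 0.28 * (0.46*16 + 8.13)
ET = 0.55 * 0.28 * 15.4900

2.3855 mm/day


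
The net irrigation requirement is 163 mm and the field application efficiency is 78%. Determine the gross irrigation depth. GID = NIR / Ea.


Ea = 78% = 0.78
GID = NIR / Ea = 163 / 0.78 = 208.9744 mm

208.9744 mm


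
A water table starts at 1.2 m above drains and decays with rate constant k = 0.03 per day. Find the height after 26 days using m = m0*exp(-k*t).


m = m0 * exp(-k*t)
m = 1.2 * exp(-0.03 * 26)
m = 1.2 * exp(-0.7800)

0.5501 m


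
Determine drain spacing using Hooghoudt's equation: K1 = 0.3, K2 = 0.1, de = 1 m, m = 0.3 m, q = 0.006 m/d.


S^2 = 8*K2*de*m/q + 4*K1*m^2/q
S^2 = 8*0.1*1*0.3/0.006 + 4*0.3*0.3^2/0.006
S = sqrt(58.0000)

7.6158 m


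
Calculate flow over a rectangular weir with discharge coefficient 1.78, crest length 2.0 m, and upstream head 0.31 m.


Q = C * L * H^(3/2) = 1.78 * 2.0 * 0.31^1.5 = 1.78 * 2.0 * 0.172601

0.6145 m^3/s


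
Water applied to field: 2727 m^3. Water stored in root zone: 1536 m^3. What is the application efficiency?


Ea = V_root / V_field * 100 = 1536 / 2727 * 100 = 56.3256%

56.3256 %


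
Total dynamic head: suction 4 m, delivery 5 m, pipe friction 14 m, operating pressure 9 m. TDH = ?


TDH = Hs + Hd + hf + Hp = 4 + 5 + 14 + 9 = 32

32 m


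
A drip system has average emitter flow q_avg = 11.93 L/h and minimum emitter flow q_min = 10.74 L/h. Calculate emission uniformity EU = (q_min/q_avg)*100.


EU = (q_min/q_avg)*100 = (10.74/11.93)*100 = 90.0251%

90.0251 %


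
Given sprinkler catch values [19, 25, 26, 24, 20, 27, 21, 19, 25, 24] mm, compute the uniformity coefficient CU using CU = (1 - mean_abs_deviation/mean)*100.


mean = 23.000000 mm
MAD = 2.600000 mm
CU = (1 - 2.600000/23.000000)*100

88.6957 %


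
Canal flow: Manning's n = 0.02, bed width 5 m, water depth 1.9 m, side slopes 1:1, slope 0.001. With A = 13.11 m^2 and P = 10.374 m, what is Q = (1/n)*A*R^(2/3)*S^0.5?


R = A/P = 13.11/10.374 = 1.263736
Q = (1/0.02) * 13.11 * 1.263736^(2/3) * 0.001^0.5

24.2295 m^3/s


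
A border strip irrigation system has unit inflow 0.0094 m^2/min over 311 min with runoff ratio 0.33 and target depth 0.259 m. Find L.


L = q*t/((1+r)*Z)
L = 0.0094*311/((1+0.33)*0.259)
L = 2.9234/0.34447

8.4867 m


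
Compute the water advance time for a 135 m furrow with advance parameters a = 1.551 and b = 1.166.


t = (L/a)^(1/b)
t = (135/1.551)^(1/1.166)
t = 87.040619^(1/1.166)

46.0860 min


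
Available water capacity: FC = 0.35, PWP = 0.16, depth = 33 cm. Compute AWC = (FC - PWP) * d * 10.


AWC = (FC - PWP) * d * 10
AWC = (0.35 - 0.16) * 33 * 10
AWC = 0.1900 * 33 * 10

62.7000 mm


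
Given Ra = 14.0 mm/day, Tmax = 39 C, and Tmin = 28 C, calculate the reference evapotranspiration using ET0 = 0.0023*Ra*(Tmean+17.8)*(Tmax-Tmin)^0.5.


Tmean = (Tmax + Tmin)/2 = (39 + 28)/2 = 33.5
ET0 = 0.0023 * 14.0 * (33.5 + 17.8) * sqrt(39 - 28)
ET0 = 0.0023 * 14.0 * 51.3 * 3.316625

5.4786 mm/day


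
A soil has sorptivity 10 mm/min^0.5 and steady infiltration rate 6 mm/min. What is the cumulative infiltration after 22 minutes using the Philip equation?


F = S*sqrt(t) + A*t
F = 10*sqrt(22) + 6*22
F = 10*4.690416 + 132

178.9042 mm


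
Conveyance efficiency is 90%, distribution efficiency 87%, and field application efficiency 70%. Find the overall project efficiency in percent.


Ec = 0.9, Eb = 0.87, Ea = 0.7
E = 0.9 * 0.87 * 0.7 * 100 = 54.8100%

54.8100 %


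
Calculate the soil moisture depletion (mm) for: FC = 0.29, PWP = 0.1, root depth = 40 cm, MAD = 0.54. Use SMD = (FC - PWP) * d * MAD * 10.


SMD = (FC - PWP) * d * MAD * 10
SMD = (0.29 - 0.1) * 40 * 0.54 * 10
SMD = 0.1900 * 40 * 0.54 * 10

41.0400 mm


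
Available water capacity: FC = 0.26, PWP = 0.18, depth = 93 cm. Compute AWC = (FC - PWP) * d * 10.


AWC = (FC - PWP) * d * 10
AWC = (0.26 - 0.18) * 93 * 10
AWC = 0.0800 * 93 * 10

74.4000 mm


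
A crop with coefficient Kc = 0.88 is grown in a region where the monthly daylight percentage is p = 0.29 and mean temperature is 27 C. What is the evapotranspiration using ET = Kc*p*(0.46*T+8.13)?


ET = Kc * p * (0.46*T + 8.13)
ET = 0.88 * 0.29 * (0.46*27 + 8.13)
ET = 0.88 * 0.29 * 20.5500

5.2444 mm/day


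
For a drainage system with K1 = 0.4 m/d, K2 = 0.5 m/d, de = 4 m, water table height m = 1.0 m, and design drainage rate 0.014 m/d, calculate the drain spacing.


S^2 = 8*K2*de*m/q + 4*K1*m^2/q
S^2 = 8*0.5*4*1.0/0.014 + 4*0.4*1.0^2/0.014
S = sqrt(1257.1429)

35.4562 m


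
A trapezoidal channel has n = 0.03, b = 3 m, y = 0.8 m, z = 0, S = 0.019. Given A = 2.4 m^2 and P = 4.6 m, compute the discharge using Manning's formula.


R = A/P = 2.4/4.6 = 0.521739
Q = (1/0.03) * 2.4 * 0.521739^(2/3) * 0.019^0.5

7.1466 m^3/s


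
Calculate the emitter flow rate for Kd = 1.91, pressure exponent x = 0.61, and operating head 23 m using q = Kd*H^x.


q = Kd * H^x = 1.91 * 23^0.61 = 1.91 * 6.771018

12.9326 L/h


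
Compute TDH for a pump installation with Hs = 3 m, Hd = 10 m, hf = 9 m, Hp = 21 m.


TDH = Hs + Hd + hf + Hp = 3 + 10 + 9 + 21 = 43

43 m


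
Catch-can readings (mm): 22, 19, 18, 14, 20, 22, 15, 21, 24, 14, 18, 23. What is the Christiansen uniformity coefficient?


mean = 19.166667 mm
MAD = 2.833333 mm
CU = (1 - 2.833333/19.166667)*100

85.2174 %


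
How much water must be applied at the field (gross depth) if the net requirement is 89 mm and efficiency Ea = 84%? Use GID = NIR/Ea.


Ea = 84% = 0.84
GID = NIR / Ea = 89 / 0.84 = 105.9524 mm

105.9524 mm


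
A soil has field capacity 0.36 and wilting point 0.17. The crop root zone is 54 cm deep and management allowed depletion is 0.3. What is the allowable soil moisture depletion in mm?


SMD = (FC - PWP) * d * MAD * 10
SMD = (0.36 - 0.17) * 54 * 0.3 * 10
SMD = 0.1900 * 54 * 0.3 * 10

30.7800 mm


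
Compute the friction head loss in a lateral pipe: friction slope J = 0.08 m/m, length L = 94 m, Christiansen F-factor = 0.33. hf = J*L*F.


hf = J * L * F = 0.08 * 94 * 0.33 = 2.4816 m

2.4816 m


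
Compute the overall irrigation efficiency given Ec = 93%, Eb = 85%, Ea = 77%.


Ec = 0.93, Eb = 0.85, Ea = 0.77
E = 0.93 * 0.85 * 0.77 * 100 = 60.8685%

60.8685 %


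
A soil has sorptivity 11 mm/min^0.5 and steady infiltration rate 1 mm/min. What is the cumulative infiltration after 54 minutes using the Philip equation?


F = S*sqrt(t) + A*t
F = 11*sqrt(54) + 1*54
F = 11*7.348469 + 54

134.8332 mm


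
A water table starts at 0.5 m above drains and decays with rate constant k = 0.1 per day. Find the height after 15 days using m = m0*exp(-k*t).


m = m0 * exp(-k*t)
m = 0.5 * exp(-0.1 * 15)
m = 0.5 * exp(-1.5000)

0.1116 m


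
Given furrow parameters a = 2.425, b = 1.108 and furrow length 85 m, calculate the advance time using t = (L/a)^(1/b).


t = (L/a)^(1/b)
t = (85/2.425)^(1/1.108)
t = 35.051546^(1/1.108)

24.7822 min


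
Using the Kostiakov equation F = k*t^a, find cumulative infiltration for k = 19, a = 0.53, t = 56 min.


F = k * t^a = 19 * 56^0.53
F = 19 * 8.443833

160.4328 mm


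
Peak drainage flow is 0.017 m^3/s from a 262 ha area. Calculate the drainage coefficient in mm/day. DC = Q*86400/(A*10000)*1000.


DC = Q * 86400 / (A * 10000) * 1000
DC = 0.017 * 86400 / (262 * 10000) * 1000
DC = 1468800.0000 / 2620000

0.5606 mm/day


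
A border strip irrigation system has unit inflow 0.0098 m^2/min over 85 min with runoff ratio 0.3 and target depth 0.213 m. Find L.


L = q*t/((1+r)*Z)
L = 0.0098*85/((1+0.3)*0.213)
L = 0.833/0.2769

3.0083 m


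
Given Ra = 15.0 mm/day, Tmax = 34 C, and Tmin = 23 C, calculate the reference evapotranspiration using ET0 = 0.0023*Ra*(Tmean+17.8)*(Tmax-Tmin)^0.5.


Tmean = (Tmax + Tmin)/2 = (34 + 23)/2 = 28.5
ET0 = 0.0023 * 15.0 * (28.5 + 17.8) * sqrt(34 - 23)
ET0 = 0.0023 * 15.0 * 46.3 * 3.316625

5.2978 mm/day


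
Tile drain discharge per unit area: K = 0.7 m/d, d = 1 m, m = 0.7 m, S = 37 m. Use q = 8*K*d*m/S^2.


q = 8*K*d*m/S^2
q = 8*0.7*1*0.7/37^2
q = 3.9200 / 1369

0.0029 m/d


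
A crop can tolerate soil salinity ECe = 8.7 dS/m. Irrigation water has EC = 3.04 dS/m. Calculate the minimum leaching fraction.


LR = ECiw / (5*ECe - ECiw)
LR = 3.04 / (5*8.7 - 3.04)
LR = 3.04 / 40.4600

0.0751


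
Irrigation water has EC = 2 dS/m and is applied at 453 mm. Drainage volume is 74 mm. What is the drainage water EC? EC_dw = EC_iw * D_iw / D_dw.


EC_dw = EC_iw * D_iw / D_dw
EC_dw = 2 * 453 / 74
EC_dw = 906 / 74

12.2432 dS/m


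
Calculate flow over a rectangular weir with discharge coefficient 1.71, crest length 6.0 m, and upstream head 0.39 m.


Q = C * L * H^(3/2) = 1.71 * 6.0 * 0.39^1.5 = 1.71 * 6.0 * 0.243555

2.4989 m^3/s


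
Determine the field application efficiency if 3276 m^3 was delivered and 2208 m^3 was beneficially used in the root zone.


Ea = V_root / V_field * 100 = 2208 / 3276 * 100 = 67.3993%

67.3993 %


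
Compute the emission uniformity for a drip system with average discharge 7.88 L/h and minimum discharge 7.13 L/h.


EU = (q_min/q_avg)*100 = (7.13/7.88)*100 = 90.4822%

90.4822 %


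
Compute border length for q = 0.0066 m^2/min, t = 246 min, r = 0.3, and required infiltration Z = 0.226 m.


L = q*t/((1+r)*Z)
L = 0.0066*246/((1+0.3)*0.226)
L = 1.6236/0.2938

5.5262 m


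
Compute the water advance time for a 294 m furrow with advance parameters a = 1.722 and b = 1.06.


t = (L/a)^(1/b)
t = (294/1.722)^(1/1.06)
t = 170.731707^(1/1.06)

127.6312 min


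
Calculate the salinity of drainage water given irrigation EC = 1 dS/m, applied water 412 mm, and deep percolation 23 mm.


EC_dw = EC_iw * D_iw / D_dw
EC_dw = 1 * 412 / 23
EC_dw = 412 / 23

17.9130 dS/m


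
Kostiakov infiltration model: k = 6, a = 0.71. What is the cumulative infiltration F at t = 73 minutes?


F = k * t^a = 6 * 73^0.71
F = 6 * 21.035810

126.2149 mm


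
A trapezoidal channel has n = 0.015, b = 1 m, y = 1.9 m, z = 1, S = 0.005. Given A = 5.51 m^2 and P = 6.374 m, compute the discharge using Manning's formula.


R = A/P = 5.51/6.374 = 0.864449
Q = (1/0.015) * 5.51 * 0.864449^(2/3) * 0.005^0.5

23.5707 m^3/s


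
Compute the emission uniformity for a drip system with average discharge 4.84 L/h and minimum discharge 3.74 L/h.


EU = (q_min/q_avg)*100 = (3.74/4.84)*100 = 77.2727%

77.2727 %


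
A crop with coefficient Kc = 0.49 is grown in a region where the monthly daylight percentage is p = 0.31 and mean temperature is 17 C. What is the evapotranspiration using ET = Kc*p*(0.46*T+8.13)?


ET = Kc * p * (0.46*T + 8.13)
ET = 0.49 * 0.31 * (0.46*17 + 8.13)
ET = 0.49 * 0.31 * 15.9500

2.4228 mm/day


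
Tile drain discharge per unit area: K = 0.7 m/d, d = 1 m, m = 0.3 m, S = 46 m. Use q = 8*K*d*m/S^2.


q = 8*K*d*m/S^2
q = 8*0.7*1*0.3/46^2
q = 1.6800 / 2116

7.9395e-04 m/d


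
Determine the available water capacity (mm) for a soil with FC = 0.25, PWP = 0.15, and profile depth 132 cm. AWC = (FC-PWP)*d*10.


AWC = (FC - PWP) * d * 10
AWC = (0.25 - 0.15) * 132 * 10
AWC = 0.1000 * 132 * 10

132.0000 mm


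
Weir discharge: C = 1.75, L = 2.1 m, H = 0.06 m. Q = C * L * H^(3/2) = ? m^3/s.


Q = C * L * H^(3/2) = 1.75 * 2.1 * 0.06^1.5 = 1.75 * 2.1 * 0.014697

0.0540 m^3/s


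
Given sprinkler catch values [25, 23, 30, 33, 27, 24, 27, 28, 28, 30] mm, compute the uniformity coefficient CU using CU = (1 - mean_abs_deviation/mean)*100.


mean = 27.500000 mm
MAD = 2.300000 mm
CU = (1 - 2.300000/27.500000)*100

91.6364 %


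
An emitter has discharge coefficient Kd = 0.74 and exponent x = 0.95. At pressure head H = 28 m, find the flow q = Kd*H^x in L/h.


q = Kd * H^x = 0.74 * 28^0.95 = 0.74 * 23.702826

17.5401 L/h


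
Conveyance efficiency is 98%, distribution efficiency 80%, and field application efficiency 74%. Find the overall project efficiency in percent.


Ec = 0.98, Eb = 0.8, Ea = 0.74
E = 0.98 * 0.8 * 0.74 * 100 = 58.0160%

58.0160 %


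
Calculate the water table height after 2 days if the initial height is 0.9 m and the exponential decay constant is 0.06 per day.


m = m0 * exp(-k*t)
m = 0.9 * exp(-0.06 * 2)
m = 0.9 * exp(-0.1200)

0.7982 m


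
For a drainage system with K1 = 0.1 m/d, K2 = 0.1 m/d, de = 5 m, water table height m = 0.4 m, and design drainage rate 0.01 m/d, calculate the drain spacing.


S^2 = 8*K2*de*m/q + 4*K1*m^2/q
S^2 = 8*0.1*5*0.4/0.01 + 4*0.1*0.4^2/0.01
S = sqrt(166.4000)

12.8996 m


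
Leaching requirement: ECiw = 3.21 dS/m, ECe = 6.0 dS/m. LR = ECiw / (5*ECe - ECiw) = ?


LR = ECiw / (5*ECe - ECiw)
LR = 3.21 / (5*6.0 - 3.21)
LR = 3.21 / 26.7900

0.1198


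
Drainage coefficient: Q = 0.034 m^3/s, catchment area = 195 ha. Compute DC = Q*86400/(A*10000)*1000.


DC = Q * 86400 / (A * 10000) * 1000
DC = 0.034 * 86400 / (195 * 10000) * 1000
DC = 2937600.0000 / 1950000

1.5065 mm/day


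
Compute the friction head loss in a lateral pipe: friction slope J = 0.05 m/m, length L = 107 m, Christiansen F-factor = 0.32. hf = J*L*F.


hf = J * L * F = 0.05 * 107 * 0.32 = 1.7120 m

1.7120 m


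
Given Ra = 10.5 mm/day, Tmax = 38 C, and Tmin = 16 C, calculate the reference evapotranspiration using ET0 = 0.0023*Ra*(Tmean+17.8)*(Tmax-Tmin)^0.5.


Tmean = (Tmax + Tmin)/2 = (38 + 16)/2 = 27.0
ET0 = 0.0023 * 10.5 * (27.0 + 17.8) * sqrt(38 - 16)
ET0 = 0.0023 * 10.5 * 44.8 * 4.690416

5.0747 mm/day


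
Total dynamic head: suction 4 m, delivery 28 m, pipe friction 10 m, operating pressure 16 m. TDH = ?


TDH = Hs + Hd + hf + Hp = 4 + 28 + 10 + 16 = 58

58 m


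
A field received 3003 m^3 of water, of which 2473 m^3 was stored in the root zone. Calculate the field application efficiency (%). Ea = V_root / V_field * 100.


Ea = V_root / V_field * 100 = 2473 / 3003 * 100 = 82.3510%

82.3510 %


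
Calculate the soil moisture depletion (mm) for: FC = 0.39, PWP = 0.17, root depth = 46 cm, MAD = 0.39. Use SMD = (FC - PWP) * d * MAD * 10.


SMD = (FC - PWP) * d * MAD * 10
SMD = (0.39 - 0.17) * 46 * 0.39 * 10
SMD = 0.2200 * 46 * 0.39 * 10

39.4680 mm


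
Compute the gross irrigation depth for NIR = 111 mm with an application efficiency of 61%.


Ea = 61% = 0.61
GID = NIR / Ea = 111 / 0.61 = 181.9672 mm

181.9672 mm


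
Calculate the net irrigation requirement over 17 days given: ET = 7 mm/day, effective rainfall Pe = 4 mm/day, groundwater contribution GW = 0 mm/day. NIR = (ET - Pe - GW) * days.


Daily deficit = ET - Pe - GW = 7 - 4 - 0 = 3 mm/day
NIR = 3 * 17 = 51 mm

51.0000 mm


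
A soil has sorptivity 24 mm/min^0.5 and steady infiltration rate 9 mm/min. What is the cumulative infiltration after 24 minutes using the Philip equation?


F = S*sqrt(t) + A*t
F = 24*sqrt(24) + 9*24
F = 24*4.898979 + 216

333.5755 mm


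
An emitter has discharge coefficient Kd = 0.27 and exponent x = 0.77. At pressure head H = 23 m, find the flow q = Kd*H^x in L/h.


q = Kd * H^x = 0.27 * 23^0.77 = 0.27 * 11.182282

3.0192 L/h


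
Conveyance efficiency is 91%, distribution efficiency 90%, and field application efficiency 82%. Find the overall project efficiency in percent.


Ec = 0.91, Eb = 0.9, Ea = 0.82
E = 0.91 * 0.9 * 0.82 * 100 = 67.1580%

67.1580 %


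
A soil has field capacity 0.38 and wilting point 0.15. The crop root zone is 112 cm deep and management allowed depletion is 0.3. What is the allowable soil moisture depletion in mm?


SMD = (FC - PWP) * d * MAD * 10
SMD = (0.38 - 0.15) * 112 * 0.3 * 10
SMD = 0.2300 * 112 * 0.3 * 10

77.2800 mm


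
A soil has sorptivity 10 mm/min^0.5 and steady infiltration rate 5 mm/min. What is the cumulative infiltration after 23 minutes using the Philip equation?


F = S*sqrt(t) + A*t
F = 10*sqrt(23) + 5*23
F = 10*4.795832 + 115

162.9583 mm


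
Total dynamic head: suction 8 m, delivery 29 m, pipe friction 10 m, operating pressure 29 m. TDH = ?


TDH = Hs + Hd + hf + Hp = 8 + 29 + 10 + 29 = 76

76 m


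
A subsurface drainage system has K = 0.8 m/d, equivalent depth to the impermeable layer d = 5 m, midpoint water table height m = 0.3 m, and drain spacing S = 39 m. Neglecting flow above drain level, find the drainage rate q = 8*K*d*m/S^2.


q = 8*K*d*m/S^2
q = 8*0.8*5*0.3/39^2
q = 9.6000 / 1521

0.0063 m/d


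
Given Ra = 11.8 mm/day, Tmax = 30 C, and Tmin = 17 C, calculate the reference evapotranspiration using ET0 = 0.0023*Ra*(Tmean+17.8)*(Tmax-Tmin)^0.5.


Tmean = (Tmax + Tmin)/2 = (30 + 17)/2 = 23.5
ET0 = 0.0023 * 11.8 * (23.5 + 17.8) * sqrt(30 - 17)
ET0 = 0.0023 * 11.8 * 41.3 * 3.605551

4.0414 mm/day


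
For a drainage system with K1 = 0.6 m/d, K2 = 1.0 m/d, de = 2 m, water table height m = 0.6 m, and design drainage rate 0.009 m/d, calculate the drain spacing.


S^2 = 8*K2*de*m/q + 4*K1*m^2/q
S^2 = 8*1.0*2*0.6/0.009 + 4*0.6*0.6^2/0.009
S = sqrt(1162.6667)

34.0979 m


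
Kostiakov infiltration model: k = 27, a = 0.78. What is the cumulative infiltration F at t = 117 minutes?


F = k * t^a = 27 * 117^0.78
F = 27 * 41.037885

1108.0229 mm


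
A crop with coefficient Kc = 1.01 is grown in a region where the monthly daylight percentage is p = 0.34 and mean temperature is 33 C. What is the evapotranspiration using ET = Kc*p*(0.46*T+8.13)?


ET = Kc * p * (0.46*T + 8.13)
ET = 1.01 * 0.34 * (0.46*33 + 8.13)
ET = 1.01 * 0.34 * 23.3100

8.0047 mm/day


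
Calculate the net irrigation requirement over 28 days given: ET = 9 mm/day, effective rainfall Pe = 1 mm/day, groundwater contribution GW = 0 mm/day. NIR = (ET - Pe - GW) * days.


Daily deficit = ET - Pe - GW = 9 - 1 - 0 = 8 mm/day
NIR = 8 * 28 = 224 mm

224.0000 mm


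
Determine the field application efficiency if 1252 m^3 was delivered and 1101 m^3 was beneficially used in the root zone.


Ea = V_root / V_field * 100 = 1101 / 1252 * 100 = 87.9393%

87.9393 %


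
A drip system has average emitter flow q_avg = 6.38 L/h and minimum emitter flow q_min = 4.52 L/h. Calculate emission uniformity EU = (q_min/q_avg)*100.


EU = (q_min/q_avg)*100 = (4.52/6.38)*100 = 70.8464%

70.8464 %


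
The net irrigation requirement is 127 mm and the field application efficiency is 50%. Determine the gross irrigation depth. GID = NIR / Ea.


Ea = 50% = 0.5
GID = NIR / Ea = 127 / 0.5 = 254.0000 mm

254.0000 mm


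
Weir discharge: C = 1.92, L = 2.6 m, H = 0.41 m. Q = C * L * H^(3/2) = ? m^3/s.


Q = C * L * H^(3/2) = 1.92 * 2.6 * 0.41^1.5 = 1.92 * 2.6 * 0.262528

1.3105 m^3/s


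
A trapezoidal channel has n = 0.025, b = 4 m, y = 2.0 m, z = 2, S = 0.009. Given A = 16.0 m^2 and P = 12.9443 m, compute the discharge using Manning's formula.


R = A/P = 16.0/12.9443 = 1.236065
Q = (1/0.025) * 16.0 * 1.236065^(2/3) * 0.009^0.5

69.9298 m^3/s


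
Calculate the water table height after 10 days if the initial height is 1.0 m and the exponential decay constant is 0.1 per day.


m = m0 * exp(-k*t)
m = 1.0 * exp(-0.1 * 10)
m = 1.0 * exp(-1.0000)

0.3679 m


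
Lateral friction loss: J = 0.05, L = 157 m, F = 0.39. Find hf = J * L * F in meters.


hf = J * L * F = 0.05 * 157 * 0.39 = 3.0615 m

3.0615 m


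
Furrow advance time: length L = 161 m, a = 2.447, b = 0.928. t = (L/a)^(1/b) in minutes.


t = (L/a)^(1/b)
t = (161/2.447)^(1/0.928)
t = 65.794851^(1/0.928)

91.0455 min


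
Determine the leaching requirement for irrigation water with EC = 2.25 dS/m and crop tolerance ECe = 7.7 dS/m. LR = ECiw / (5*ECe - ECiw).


LR = ECiw / (5*ECe - ECiw)
LR = 2.25 / (5*7.7 - 2.25)
LR = 2.25 / 36.2500

0.0621


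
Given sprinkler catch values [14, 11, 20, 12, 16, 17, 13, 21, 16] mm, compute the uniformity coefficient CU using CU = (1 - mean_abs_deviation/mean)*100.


mean = 15.555556 mm
MAD = 2.716049 mm
CU = (1 - 2.716049/15.555556)*100

82.5397 %


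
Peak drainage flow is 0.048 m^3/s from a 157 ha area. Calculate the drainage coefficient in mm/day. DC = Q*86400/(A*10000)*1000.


DC = Q * 86400 / (A * 10000) * 1000
DC = 0.048 * 86400 / (157 * 10000) * 1000
DC = 4147200.0000 / 1570000

2.6415 mm/day


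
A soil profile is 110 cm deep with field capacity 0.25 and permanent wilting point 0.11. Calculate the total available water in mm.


AWC = (FC - PWP) * d * 10
AWC = (0.25 - 0.11) * 110 * 10
AWC = 0.1400 * 110 * 10

154.0000 mm


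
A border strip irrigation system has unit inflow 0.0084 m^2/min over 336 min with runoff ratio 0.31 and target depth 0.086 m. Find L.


L = q*t/((1+r)*Z)
L = 0.0084*336/((1+0.31)*0.086)
L = 2.8224/0.11266

25.0524 m


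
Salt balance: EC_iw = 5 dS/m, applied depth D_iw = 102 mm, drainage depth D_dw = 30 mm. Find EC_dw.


EC_dw = EC_iw * D_iw / D_dw
EC_dw = 5 * 102 / 30
EC_dw = 510 / 30

17.0000 dS/m


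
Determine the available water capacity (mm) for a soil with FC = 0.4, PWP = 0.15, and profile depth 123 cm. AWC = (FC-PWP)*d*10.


AWC = (FC - PWP) * d * 10
AWC = (0.4 - 0.15) * 123 * 10
AWC = 0.2500 * 123 * 10

307.5000 mm


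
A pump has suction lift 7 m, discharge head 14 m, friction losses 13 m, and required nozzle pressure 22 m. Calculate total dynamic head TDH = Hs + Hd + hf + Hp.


TDH = Hs + Hd + hf + Hp = 7 + 14 + 13 + 22 = 56

56 m


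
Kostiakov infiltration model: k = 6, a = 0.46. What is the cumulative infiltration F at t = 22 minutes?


F = k * t^a = 6 * 22^0.46
F = 6 * 4.144904

24.8694 mm


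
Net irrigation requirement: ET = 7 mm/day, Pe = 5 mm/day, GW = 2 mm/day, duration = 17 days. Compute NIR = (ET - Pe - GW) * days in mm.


Daily deficit = ET - Pe - GW = 7 - 5 - 2 = 0 mm/day
NIR = 0 * 17 = 0 mm

0 mm


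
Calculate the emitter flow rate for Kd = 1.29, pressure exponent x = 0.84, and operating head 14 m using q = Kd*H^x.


q = Kd * H^x = 1.29 * 14^0.84 = 1.29 * 9.177989

11.8396 L/h


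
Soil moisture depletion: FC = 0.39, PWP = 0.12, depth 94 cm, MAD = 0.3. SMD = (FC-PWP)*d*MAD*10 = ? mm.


SMD = (FC - PWP) * d * MAD * 10
SMD = (0.39 - 0.12) * 94 * 0.3 * 10
SMD = 0.2700 * 94 * 0.3 * 10

76.1400 mm


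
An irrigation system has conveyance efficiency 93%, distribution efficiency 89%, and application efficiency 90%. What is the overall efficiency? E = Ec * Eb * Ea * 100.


Ec = 0.93, Eb = 0.89, Ea = 0.9
E = 0.93 * 0.89 * 0.9 * 100 = 74.4930%

74.4930 %


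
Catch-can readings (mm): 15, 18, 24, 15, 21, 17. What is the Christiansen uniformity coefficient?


mean = 18.333333 mm
MAD = 2.777778 mm
CU = (1 - 2.777778/18.333333)*100

84.8485 %


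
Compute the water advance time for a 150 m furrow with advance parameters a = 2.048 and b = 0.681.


t = (L/a)^(1/b)
t = (150/2.048)^(1/0.681)
t = 73.242188^(1/0.681)

547.3551 min


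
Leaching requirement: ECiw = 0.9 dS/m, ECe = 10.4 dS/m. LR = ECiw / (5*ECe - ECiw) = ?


LR = ECiw / (5*ECe - ECiw)
LR = 0.9 / (5*10.4 - 0.9)
LR = 0.9 / 51.1000

0.0176


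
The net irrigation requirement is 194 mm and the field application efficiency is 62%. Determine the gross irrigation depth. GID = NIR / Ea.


Ea = 62% = 0.62
GID = NIR / Ea = 194 / 0.62 = 312.9032 mm

312.9032 mm


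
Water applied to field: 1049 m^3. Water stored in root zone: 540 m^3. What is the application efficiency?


Ea = V_root / V_field * 100 = 540 / 1049 * 100 = 51.4776%

51.4776 %


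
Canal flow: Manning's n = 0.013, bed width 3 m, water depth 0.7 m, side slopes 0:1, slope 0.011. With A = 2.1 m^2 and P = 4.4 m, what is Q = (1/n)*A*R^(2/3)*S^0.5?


R = A/P = 2.1/4.4 = 0.477273
Q = (1/0.013) * 2.1 * 0.477273^(2/3) * 0.011^0.5

10.3471 m^3/s


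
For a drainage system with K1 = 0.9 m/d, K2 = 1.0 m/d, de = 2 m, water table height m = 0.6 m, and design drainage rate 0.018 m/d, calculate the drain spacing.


S^2 = 8*K2*de*m/q + 4*K1*m^2/q
S^2 = 8*1.0*2*0.6/0.018 + 4*0.9*0.6^2/0.018
S = sqrt(605.3333)

24.6035 m


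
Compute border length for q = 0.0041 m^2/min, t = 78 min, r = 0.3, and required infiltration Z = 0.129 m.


L = q*t/((1+r)*Z)
L = 0.0041*78/((1+0.3)*0.129)
L = 0.3198/0.1677

1.9070 m


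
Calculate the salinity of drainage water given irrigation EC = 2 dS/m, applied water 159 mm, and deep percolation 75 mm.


EC_dw = EC_iw * D_iw / D_dw
EC_dw = 2 * 159 / 75
EC_dw = 318 / 75

4.2400 dS/m


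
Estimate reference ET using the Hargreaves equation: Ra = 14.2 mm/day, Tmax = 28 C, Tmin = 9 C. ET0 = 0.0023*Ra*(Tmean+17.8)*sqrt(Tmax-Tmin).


Tmean = (Tmax + Tmin)/2 = (28 + 9)/2 = 18.5
ET0 = 0.0023 * 14.2 * (18.5 + 17.8) * sqrt(28 - 9)
ET0 = 0.0023 * 14.2 * 36.3 * 4.358899

5.1677 mm/day


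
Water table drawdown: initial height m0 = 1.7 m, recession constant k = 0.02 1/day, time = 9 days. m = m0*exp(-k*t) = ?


m = m0 * exp(-k*t)
m = 1.7 * exp(-0.02 * 9)
m = 1.7 * exp(-0.1800)

1.4200 m


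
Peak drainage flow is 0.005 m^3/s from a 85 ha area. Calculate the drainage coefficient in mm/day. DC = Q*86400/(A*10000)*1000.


DC = Q * 86400 / (A * 10000) * 1000
DC = 0.005 * 86400 / (85 * 10000) * 1000
DC = 432000.0000 / 850000

0.5082 mm/day


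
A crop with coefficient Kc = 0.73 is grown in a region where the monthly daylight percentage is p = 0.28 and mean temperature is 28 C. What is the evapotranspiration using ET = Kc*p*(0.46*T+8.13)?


ET = Kc * p * (0.46*T + 8.13)
ET = 0.73 * 0.28 * (0.46*28 + 8.13)
ET = 0.73 * 0.28 * 21.0100

4.2944 mm/day


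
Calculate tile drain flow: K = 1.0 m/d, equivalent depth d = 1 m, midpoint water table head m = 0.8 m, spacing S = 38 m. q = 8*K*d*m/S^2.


q = 8*K*d*m/S^2
q = 8*1.0*1*0.8/38^2
q = 6.4000 / 1444

0.0044 m/d


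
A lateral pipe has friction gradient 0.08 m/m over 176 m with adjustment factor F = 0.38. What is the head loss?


hf = J * L * F = 0.08 * 176 * 0.38 = 5.3504 m

5.3504 m


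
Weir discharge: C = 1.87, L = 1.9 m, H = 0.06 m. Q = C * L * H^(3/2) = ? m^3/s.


Q = C * L * H^(3/2) = 1.87 * 1.9 * 0.06^1.5 = 1.87 * 1.9 * 0.014697

0.0522 m^3/s


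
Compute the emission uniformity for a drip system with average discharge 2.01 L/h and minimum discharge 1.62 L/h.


EU = (q_min/q_avg)*100 = (1.62/2.01)*100 = 80.5970%

80.5970 %


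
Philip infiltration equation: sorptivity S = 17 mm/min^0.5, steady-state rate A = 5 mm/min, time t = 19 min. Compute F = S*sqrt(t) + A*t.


F = S*sqrt(t) + A*t
F = 17*sqrt(19) + 5*19
F = 17*4.358899 + 95

169.1013 mm


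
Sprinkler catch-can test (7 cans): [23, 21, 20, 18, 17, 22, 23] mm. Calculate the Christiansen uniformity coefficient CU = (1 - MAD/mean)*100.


mean = 20.571429 mm
MAD = 1.918367 mm
CU = (1 - 1.918367/20.571429)*100

90.6746 %


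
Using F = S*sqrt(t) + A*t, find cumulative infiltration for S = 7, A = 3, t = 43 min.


F = S*sqrt(t) + A*t
F = 7*sqrt(43) + 3*43
F = 7*6.557439 + 129

174.9021 mm


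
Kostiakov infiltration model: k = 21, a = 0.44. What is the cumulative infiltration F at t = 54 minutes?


F = k * t^a = 21 * 54^0.44
F = 21 * 5.784333

121.4710 mm


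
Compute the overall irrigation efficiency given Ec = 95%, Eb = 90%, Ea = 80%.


Ec = 0.95, Eb = 0.9, Ea = 0.8
E = 0.95 * 0.9 * 0.8 * 100 = 68.4000%

68.4000 %


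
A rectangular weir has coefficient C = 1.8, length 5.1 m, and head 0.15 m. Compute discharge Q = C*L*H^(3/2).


Q = C * L * H^(3/2) = 1.8 * 5.1 * 0.15^1.5 = 1.8 * 5.1 * 0.058095

0.5333 m^3/s


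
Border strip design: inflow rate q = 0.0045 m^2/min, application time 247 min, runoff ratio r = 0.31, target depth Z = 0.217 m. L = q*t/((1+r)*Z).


L = q*t/((1+r)*Z)
L = 0.0045*247/((1+0.31)*0.217)
L = 1.1115/0.28427

3.9100 m


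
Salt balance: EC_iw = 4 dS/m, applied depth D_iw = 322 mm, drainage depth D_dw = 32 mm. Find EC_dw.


EC_dw = EC_iw * D_iw / D_dw
EC_dw = 4 * 322 / 32
EC_dw = 1288 / 32

40.2500 dS/m


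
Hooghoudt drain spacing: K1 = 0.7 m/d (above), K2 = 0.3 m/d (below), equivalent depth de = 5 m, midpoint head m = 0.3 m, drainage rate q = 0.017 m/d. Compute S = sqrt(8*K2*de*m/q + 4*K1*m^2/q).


S^2 = 8*K2*de*m/q + 4*K1*m^2/q
S^2 = 8*0.3*5*0.3/0.017 + 4*0.7*0.3^2/0.017
S = sqrt(226.5882)

15.0528 m


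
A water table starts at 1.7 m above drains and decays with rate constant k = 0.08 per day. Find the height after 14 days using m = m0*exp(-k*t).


m = m0 * exp(-k*t)
m = 1.7 * exp(-0.08 * 14)
m = 1.7 * exp(-1.1200)

0.5547 m


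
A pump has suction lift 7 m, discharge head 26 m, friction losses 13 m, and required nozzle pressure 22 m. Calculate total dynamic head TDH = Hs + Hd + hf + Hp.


TDH = Hs + Hd + hf + Hp = 7 + 26 + 13 + 22 = 68

68 m


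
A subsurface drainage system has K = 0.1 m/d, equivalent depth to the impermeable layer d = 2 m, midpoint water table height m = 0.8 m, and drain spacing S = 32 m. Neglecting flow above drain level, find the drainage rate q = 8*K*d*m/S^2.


q = 8*K*d*m/S^2
q = 8*0.1*2*0.8/32^2
q = 1.2800 / 1024

0.0013 m/d


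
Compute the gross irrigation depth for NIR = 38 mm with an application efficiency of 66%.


Ea = 66% = 0.66
GID = NIR / Ea = 38 / 0.66 = 57.5758 mm

57.5758 mm
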